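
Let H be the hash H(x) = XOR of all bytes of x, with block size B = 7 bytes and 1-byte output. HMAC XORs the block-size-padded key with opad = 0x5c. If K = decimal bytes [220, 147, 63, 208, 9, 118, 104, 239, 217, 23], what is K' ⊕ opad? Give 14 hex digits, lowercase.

Key decimal bytes [220, 147, 63, 208, 9, 118, 104, 239, 217, 23] = dc 93 3f d0 09 76 68 ef d9 17 is 10 bytes > B = 7, so hash it first: H(key) = 96, then zero-pad to 7 bytes: K' = 96 00 00 00 00 00 00.
XOR each byte with 0x5c: 96⊕5c=ca, 00⊕5c=5c, 00⊕5c=5c, 00⊕5c=5c, 00⊕5c=5c, 00⊕5c=5c, 00⊕5c=5c.

ca5c5c5c5c5c5c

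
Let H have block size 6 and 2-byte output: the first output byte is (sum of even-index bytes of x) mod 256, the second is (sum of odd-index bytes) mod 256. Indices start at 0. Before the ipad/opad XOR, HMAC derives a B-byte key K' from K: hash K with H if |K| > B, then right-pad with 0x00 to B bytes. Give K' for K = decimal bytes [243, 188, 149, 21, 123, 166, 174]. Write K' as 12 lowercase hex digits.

|K| = 7 > B = 6, so first hash the key.
H(K): even-index sum = 689 mod 256 = 177; odd-index sum = 375 mod 256 = 119 → b1 77.
Zero-pad H(K) = b1 77 to 6 bytes: K' = b1 77 00 00 00 00.

b17700000000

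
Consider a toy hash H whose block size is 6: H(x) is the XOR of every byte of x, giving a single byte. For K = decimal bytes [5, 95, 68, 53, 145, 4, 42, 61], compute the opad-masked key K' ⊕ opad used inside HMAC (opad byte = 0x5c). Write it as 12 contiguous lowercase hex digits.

Key decimal bytes [5, 95, 68, 53, 145, 4, 42, 61] = 05 5f 44 35 91 04 2a 3d is 8 bytes > B = 6, so hash it first: H(key) = a9, then zero-pad to 6 bytes: K' = a9 00 00 00 00 00.
XOR each byte with 0x5c: a9⊕5c=f5, 00⊕5c=5c, 00⊕5c=5c, 00⊕5c=5c, 00⊕5c=5c, 00⊕5c=5c.

f55c5c5c5c5c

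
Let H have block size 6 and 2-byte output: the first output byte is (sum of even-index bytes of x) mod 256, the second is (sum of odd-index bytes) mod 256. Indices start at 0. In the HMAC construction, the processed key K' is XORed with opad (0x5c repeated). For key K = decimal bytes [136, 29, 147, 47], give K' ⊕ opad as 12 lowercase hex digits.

d441cf735c5c

Key decimal bytes [136, 29, 147, 47] = 88 1d 93 2f is 4 bytes ≤ B = 6; zero-pad to 6 bytes: K' = 88 1d 93 2f 00 00.
XOR each byte with 0x5c: 88⊕5c=d4, 1d⊕5c=41, 93⊕5c=cf, 2f⊕5c=73, 00⊕5c=5c, 00⊕5c=5c.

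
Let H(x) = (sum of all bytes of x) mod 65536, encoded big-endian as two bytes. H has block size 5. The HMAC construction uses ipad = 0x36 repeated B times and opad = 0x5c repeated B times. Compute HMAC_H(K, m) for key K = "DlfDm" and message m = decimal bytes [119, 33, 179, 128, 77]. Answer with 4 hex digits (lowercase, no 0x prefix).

00d0

Key "DlfDm" = 44 6c 66 44 6d is exactly B = 5 bytes: K' = 44 6c 66 44 6d.
K' ⊕ ipad = 72 5a 50 72 5b.  K' ⊕ opad = 18 30 3a 18 31.
Inner input = (K'⊕ipad) ∥ m = 72 5a 50 72 5b ∥ 77 21 b3 80 4d.
Inner hash: sum = 114+90+80+114+91+119+33+179+128+77 = 1025 → 04 01.
Outer input = (K'⊕opad) ∥ inner = 18 30 3a 18 31 ∥ 04 01.
Outer hash (tag): sum = 24+48+58+24+49+4+1 = 208 → 00 d0.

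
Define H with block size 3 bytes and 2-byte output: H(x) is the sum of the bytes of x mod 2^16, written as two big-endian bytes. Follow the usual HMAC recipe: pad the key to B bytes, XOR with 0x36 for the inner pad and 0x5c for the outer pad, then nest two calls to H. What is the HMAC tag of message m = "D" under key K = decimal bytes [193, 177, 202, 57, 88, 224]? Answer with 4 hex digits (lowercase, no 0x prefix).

Key decimal bytes [193, 177, 202, 57, 88, 224] = c1 b1 ca 39 58 e0 is 6 bytes > B = 3, so hash it first: H(key) = 03 ad, then zero-pad to 3 bytes: K' = 03 ad 00.
K' ⊕ ipad = 35 9b 36.  K' ⊕ opad = 5f f1 5c.
Inner input = (K'⊕ipad) ∥ m = 35 9b 36 ∥ 44.
Inner hash: sum = 53+155+54+68 = 330 → 01 4a.
Outer input = (K'⊕opad) ∥ inner = 5f f1 5c ∥ 01 4a.
Outer hash (tag): sum = 95+241+92+1+74 = 503 → 01 f7.

01f7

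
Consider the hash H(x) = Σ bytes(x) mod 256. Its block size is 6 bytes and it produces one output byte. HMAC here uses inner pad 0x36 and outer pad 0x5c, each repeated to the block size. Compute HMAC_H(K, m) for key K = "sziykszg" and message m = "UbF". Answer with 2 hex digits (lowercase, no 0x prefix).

61

Key "sziykszg" = 73 7a 69 79 6b 73 7a 67 is 8 bytes > B = 6, so hash it first: H(key) = 8e, then zero-pad to 6 bytes: K' = 8e 00 00 00 00 00.
K' ⊕ ipad = b8 36 36 36 36 36.  K' ⊕ opad = d2 5c 5c 5c 5c 5c.
Inner input = (K'⊕ipad) ∥ m = b8 36 36 36 36 36 ∥ 55 62 46.
Inner hash: sum = 184+54+54+54+54+54+85+98+70 = 707; mod 256 = 195 → c3.
Outer input = (K'⊕opad) ∥ inner = d2 5c 5c 5c 5c 5c ∥ c3.
Outer hash (tag): sum = 210+92+92+92+92+92+195 = 865; mod 256 = 97 → 61.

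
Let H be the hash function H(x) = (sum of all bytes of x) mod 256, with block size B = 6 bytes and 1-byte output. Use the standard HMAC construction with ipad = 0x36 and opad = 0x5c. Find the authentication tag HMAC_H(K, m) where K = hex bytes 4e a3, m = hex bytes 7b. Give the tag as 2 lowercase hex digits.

e1

Key hex bytes 4e a3 is 2 bytes ≤ B = 6; zero-pad to 6 bytes: K' = 4e a3 00 00 00 00.
K' ⊕ ipad = 78 95 36 36 36 36.  K' ⊕ opad = 12 ff 5c 5c 5c 5c.
Inner input = (K'⊕ipad) ∥ m = 78 95 36 36 36 36 ∥ 7b.
Inner hash: sum = 120+149+54+54+54+54+123 = 608; mod 256 = 96 → 60.
Outer input = (K'⊕opad) ∥ inner = 12 ff 5c 5c 5c 5c ∥ 60.
Outer hash (tag): sum = 18+255+92+92+92+92+96 = 737; mod 256 = 225 → e1.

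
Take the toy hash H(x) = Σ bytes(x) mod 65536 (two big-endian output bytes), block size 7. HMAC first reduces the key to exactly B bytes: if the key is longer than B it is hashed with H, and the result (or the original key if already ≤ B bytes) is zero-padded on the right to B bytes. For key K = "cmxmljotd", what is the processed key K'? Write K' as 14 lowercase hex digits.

|K| = 9 > B = 7, so first hash the key.
H(K): sum = 99+109+120+109+108+106+111+116+100 = 978 → 03 d2.
Zero-pad H(K) = 03 d2 to 7 bytes: K' = 03 d2 00 00 00 00 00.

03d20000000000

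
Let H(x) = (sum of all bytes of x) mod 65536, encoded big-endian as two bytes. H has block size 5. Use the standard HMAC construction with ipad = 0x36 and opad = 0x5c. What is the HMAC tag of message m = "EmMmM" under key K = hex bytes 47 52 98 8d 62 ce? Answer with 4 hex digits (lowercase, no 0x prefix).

028e

Key hex bytes 47 52 98 8d 62 ce is 6 bytes > B = 5, so hash it first: H(key) = 02 ee, then zero-pad to 5 bytes: K' = 02 ee 00 00 00.
K' ⊕ ipad = 34 d8 36 36 36.  K' ⊕ opad = 5e b2 5c 5c 5c.
Inner input = (K'⊕ipad) ∥ m = 34 d8 36 36 36 ∥ 45 6d 4d 6d 4d.
Inner hash: sum = 52+216+54+54+54+69+109+77+109+77 = 871 → 03 67.
Outer input = (K'⊕opad) ∥ inner = 5e b2 5c 5c 5c ∥ 03 67.
Outer hash (tag): sum = 94+178+92+92+92+3+103 = 654 → 02 8e.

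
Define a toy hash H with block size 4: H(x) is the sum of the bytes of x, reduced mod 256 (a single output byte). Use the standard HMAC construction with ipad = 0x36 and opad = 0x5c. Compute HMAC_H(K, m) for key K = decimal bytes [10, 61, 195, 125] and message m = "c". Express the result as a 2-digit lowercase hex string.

61

Key decimal bytes [10, 61, 195, 125] = 0a 3d c3 7d is exactly B = 4 bytes: K' = 0a 3d c3 7d.
K' ⊕ ipad = 3c 0b f5 4b.  K' ⊕ opad = 56 61 9f 21.
Inner input = (K'⊕ipad) ∥ m = 3c 0b f5 4b ∥ 63.
Inner hash: sum = 60+11+245+75+99 = 490; mod 256 = 234 → ea.
Outer input = (K'⊕opad) ∥ inner = 56 61 9f 21 ∥ ea.
Outer hash (tag): sum = 86+97+159+33+234 = 609; mod 256 = 97 → 61.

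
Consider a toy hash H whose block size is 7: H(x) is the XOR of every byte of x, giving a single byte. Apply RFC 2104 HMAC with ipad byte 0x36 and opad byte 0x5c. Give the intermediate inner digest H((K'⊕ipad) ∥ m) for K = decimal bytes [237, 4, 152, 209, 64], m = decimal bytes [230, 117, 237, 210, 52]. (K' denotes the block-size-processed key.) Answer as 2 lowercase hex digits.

4e

Key decimal bytes [237, 4, 152, 209, 64] = ed 04 98 d1 40 is 5 bytes ≤ B = 7; zero-pad to 7 bytes: K' = ed 04 98 d1 40 00 00.
K' ⊕ ipad = db 32 ae e7 76 36 36.
Inner input = db 32 ae e7 76 36 36 ∥ e6 75 ed d2 34.
Inner hash: XOR db⊕32⊕ae⊕e7⊕76⊕36⊕36⊕e6⊕75⊕ed⊕d2⊕34 = 4e.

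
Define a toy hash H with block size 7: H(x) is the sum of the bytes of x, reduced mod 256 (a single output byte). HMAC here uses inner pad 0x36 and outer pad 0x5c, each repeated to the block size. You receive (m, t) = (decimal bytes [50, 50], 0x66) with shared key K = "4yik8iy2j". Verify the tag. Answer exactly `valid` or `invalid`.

invalid

Key "4yik8iy2j" = 34 79 69 6b 38 69 79 32 6a is 9 bytes > B = 7, so hash it first: H(key) = 37, then zero-pad to 7 bytes: K' = 37 00 00 00 00 00 00.
K' ⊕ ipad = 01 36 36 36 36 36 36; K' ⊕ opad = 6b 5c 5c 5c 5c 5c 5c.
Inner hash: sum = 1+54+54+54+54+54+54+50+50 = 425; mod 256 = 169 → a9.
Outer hash (recomputed tag): sum = 107+92+92+92+92+92+92+169 = 828; mod 256 = 60 → 3c.
Recomputed tag = 3c; claimed = 66 → mismatch.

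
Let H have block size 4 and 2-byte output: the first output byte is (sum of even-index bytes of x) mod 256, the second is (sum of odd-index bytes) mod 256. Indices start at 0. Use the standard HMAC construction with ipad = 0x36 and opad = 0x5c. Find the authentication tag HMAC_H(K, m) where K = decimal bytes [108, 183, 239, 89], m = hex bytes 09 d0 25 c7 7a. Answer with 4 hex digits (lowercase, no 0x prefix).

be77

Key decimal bytes [108, 183, 239, 89] = 6c b7 ef 59 is exactly B = 4 bytes: K' = 6c b7 ef 59.
K' ⊕ ipad = 5a 81 d9 6f.  K' ⊕ opad = 30 eb b3 05.
Inner input = (K'⊕ipad) ∥ m = 5a 81 d9 6f ∥ 09 d0 25 c7 7a.
Inner hash: even-index sum = 475 mod 256 = 219; odd-index sum = 647 mod 256 = 135 → db 87.
Outer input = (K'⊕opad) ∥ inner = 30 eb b3 05 ∥ db 87.
Outer hash (tag): even-index sum = 446 mod 256 = 190; odd-index sum = 375 mod 256 = 119 → be 77.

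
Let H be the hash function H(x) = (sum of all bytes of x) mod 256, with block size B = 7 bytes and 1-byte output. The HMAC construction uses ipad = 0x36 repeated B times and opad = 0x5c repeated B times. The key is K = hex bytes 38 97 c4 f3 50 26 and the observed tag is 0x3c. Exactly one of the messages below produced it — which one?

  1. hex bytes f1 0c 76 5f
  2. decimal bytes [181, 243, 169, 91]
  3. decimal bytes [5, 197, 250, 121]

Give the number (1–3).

Key hex bytes 38 97 c4 f3 50 26 is 6 bytes ≤ B = 7; zero-pad to 7 bytes: K' = 38 97 c4 f3 50 26 00.
K' ⊕ ipad = 0e a1 f2 c5 66 10 36; K' ⊕ opad = 64 cb 98 af 0c 7a 5c.
m1: inner = H(0e a1 f2 c5 66 10 36 f1 0c 76 5f) = e4; tag = H(64 cb 98 af 0c 7a 5c e4) = 3c ← matches
m2: inner = H(0e a1 f2 c5 66 10 36 b5 f3 a9 5b) = be; tag = H(64 cb 98 af 0c 7a 5c be) = 16
m3: inner = H(0e a1 f2 c5 66 10 36 05 c5 fa 79) = 4f; tag = H(64 cb 98 af 0c 7a 5c 4f) = a7

1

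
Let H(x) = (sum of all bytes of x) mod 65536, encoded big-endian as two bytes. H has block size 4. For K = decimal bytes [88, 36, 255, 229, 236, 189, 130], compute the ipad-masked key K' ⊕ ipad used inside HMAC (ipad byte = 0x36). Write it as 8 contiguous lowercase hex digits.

32bd3636

Key decimal bytes [88, 36, 255, 229, 236, 189, 130] = 58 24 ff e5 ec bd 82 is 7 bytes > B = 4, so hash it first: H(key) = 04 8b, then zero-pad to 4 bytes: K' = 04 8b 00 00.
XOR each byte with 0x36: 04⊕36=32, 8b⊕36=bd, 00⊕36=36, 00⊕36=36.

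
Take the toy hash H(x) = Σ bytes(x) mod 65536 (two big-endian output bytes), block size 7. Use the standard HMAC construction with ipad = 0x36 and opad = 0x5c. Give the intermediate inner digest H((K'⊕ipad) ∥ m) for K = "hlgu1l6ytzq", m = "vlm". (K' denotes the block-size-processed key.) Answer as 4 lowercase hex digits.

02fc

Key "hlgu1l6ytzq" = 68 6c 67 75 31 6c 36 79 74 7a 71 is 11 bytes > B = 7, so hash it first: H(key) = 04 5b, then zero-pad to 7 bytes: K' = 04 5b 00 00 00 00 00.
K' ⊕ ipad = 32 6d 36 36 36 36 36.
Inner input = 32 6d 36 36 36 36 36 ∥ 76 6c 6d.
Inner hash: sum = 50+109+54+54+54+54+54+118+108+109 = 764 → 02 fc.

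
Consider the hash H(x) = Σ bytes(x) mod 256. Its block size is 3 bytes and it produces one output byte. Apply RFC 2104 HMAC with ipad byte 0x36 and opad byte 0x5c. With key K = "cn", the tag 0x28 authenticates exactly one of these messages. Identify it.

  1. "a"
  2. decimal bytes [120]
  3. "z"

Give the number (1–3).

2

Key "cn" = 63 6e is 2 bytes ≤ B = 3; zero-pad to 3 bytes: K' = 63 6e 00.
K' ⊕ ipad = 55 58 36; K' ⊕ opad = 3f 32 5c.
m1: inner = H(55 58 36 61) = 44; tag = H(3f 32 5c 44) = 11
m2: inner = H(55 58 36 78) = 5b; tag = H(3f 32 5c 5b) = 28 ← matches
m3: inner = H(55 58 36 7a) = 5d; tag = H(3f 32 5c 5d) = 2a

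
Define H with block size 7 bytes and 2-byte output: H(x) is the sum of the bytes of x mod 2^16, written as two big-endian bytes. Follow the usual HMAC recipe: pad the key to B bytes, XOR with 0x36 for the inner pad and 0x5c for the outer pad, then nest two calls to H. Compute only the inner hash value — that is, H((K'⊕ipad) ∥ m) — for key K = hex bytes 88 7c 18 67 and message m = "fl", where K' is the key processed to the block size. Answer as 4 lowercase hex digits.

02fb

Key hex bytes 88 7c 18 67 is 4 bytes ≤ B = 7; zero-pad to 7 bytes: K' = 88 7c 18 67 00 00 00.
K' ⊕ ipad = be 4a 2e 51 36 36 36.
Inner input = be 4a 2e 51 36 36 36 ∥ 66 6c.
Inner hash: sum = 190+74+46+81+54+54+54+102+108 = 763 → 02 fb.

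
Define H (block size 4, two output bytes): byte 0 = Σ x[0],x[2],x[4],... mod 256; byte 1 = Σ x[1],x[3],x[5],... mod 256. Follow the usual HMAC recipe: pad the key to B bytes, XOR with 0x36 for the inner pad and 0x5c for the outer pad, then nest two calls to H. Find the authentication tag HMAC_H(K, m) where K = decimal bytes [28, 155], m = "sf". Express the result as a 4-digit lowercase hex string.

6f6c

Key decimal bytes [28, 155] = 1c 9b is 2 bytes ≤ B = 4; zero-pad to 4 bytes: K' = 1c 9b 00 00.
K' ⊕ ipad = 2a ad 36 36.  K' ⊕ opad = 40 c7 5c 5c.
Inner input = (K'⊕ipad) ∥ m = 2a ad 36 36 ∥ 73 66.
Inner hash: even-index sum = 211 mod 256 = 211; odd-index sum = 329 mod 256 = 73 → d3 49.
Outer input = (K'⊕opad) ∥ inner = 40 c7 5c 5c ∥ d3 49.
Outer hash (tag): even-index sum = 367 mod 256 = 111; odd-index sum = 364 mod 256 = 108 → 6f 6c.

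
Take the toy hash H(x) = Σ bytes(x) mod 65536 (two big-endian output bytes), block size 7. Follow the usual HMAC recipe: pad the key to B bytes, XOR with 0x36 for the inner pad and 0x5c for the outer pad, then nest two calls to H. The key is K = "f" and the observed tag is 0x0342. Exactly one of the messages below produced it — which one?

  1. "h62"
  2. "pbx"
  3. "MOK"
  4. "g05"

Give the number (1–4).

2

Key "f" = 66 is 1 byte ≤ B = 7; zero-pad to 7 bytes: K' = 66 00 00 00 00 00 00.
K' ⊕ ipad = 50 36 36 36 36 36 36; K' ⊕ opad = 3a 5c 5c 5c 5c 5c 5c.
m1: inner = H(50 36 36 36 36 36 36 68 36 32) = 02 64; tag = H(3a 5c 5c 5c 5c 5c 5c 02 64) = 02c8
m2: inner = H(50 36 36 36 36 36 36 70 62 78) = 02 de; tag = H(3a 5c 5c 5c 5c 5c 5c 02 de) = 0342 ← matches
m3: inner = H(50 36 36 36 36 36 36 4d 4f 4b) = 02 7b; tag = H(3a 5c 5c 5c 5c 5c 5c 02 7b) = 02df
m4: inner = H(50 36 36 36 36 36 36 67 30 35) = 02 60; tag = H(3a 5c 5c 5c 5c 5c 5c 02 60) = 02c4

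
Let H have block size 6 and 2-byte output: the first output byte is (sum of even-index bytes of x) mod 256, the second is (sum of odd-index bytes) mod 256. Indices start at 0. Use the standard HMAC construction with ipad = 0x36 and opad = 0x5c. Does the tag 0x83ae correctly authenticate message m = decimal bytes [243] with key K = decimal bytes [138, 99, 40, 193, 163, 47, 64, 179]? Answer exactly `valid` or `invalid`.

valid

Key decimal bytes [138, 99, 40, 193, 163, 47, 64, 179] = 8a 63 28 c1 a3 2f 40 b3 is 8 bytes > B = 6, so hash it first: H(key) = 95 06, then zero-pad to 6 bytes: K' = 95 06 00 00 00 00.
K' ⊕ ipad = a3 30 36 36 36 36; K' ⊕ opad = c9 5a 5c 5c 5c 5c.
Inner hash: even-index sum = 514 mod 256 = 2; odd-index sum = 156 mod 256 = 156 → 02 9c.
Outer hash (recomputed tag): even-index sum = 387 mod 256 = 131; odd-index sum = 430 mod 256 = 174 → 83 ae.
Recomputed tag = 83ae; claimed = 83ae → match.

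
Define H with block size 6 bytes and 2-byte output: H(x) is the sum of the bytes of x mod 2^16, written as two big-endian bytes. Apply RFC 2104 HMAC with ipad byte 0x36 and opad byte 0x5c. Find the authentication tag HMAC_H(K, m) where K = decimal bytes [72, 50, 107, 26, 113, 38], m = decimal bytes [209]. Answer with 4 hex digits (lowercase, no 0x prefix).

Key decimal bytes [72, 50, 107, 26, 113, 38] = 48 32 6b 1a 71 26 is exactly B = 6 bytes: K' = 48 32 6b 1a 71 26.
K' ⊕ ipad = 7e 04 5d 2c 47 10.  K' ⊕ opad = 14 6e 37 46 2d 7a.
Inner input = (K'⊕ipad) ∥ m = 7e 04 5d 2c 47 10 ∥ d1.
Inner hash: sum = 126+4+93+44+71+16+209 = 563 → 02 33.
Outer input = (K'⊕opad) ∥ inner = 14 6e 37 46 2d 7a ∥ 02 33.
Outer hash (tag): sum = 20+110+55+70+45+122+2+51 = 475 → 01 db.

01db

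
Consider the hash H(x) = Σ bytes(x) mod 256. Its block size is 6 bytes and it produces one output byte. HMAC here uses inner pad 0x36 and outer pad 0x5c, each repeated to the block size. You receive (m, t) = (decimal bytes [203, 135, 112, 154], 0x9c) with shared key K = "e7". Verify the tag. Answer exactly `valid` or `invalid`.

valid

Key "e7" = 65 37 is 2 bytes ≤ B = 6; zero-pad to 6 bytes: K' = 65 37 00 00 00 00.
K' ⊕ ipad = 53 01 36 36 36 36; K' ⊕ opad = 39 6b 5c 5c 5c 5c.
Inner hash: sum = 83+1+54+54+54+54+203+135+112+154 = 904; mod 256 = 136 → 88.
Outer hash (recomputed tag): sum = 57+107+92+92+92+92+136 = 668; mod 256 = 156 → 9c.
Recomputed tag = 9c; claimed = 9c → match.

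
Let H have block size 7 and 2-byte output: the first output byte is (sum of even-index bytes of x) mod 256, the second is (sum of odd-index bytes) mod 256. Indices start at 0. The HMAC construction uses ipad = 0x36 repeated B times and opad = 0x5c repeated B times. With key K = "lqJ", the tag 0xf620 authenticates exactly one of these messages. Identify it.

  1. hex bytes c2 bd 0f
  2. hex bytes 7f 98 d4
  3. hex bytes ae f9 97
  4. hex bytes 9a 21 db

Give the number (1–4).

3

Key "lqJ" = 6c 71 4a is 3 bytes ≤ B = 7; zero-pad to 7 bytes: K' = 6c 71 4a 00 00 00 00.
K' ⊕ ipad = 5a 47 7c 36 36 36 36; K' ⊕ opad = 30 2d 16 5c 5c 5c 5c.
m1: inner = H(5a 47 7c 36 36 36 36 c2 bd 0f) = ff 84; tag = H(30 2d 16 5c 5c 5c 5c ff 84) = 82e4
m2: inner = H(5a 47 7c 36 36 36 36 7f 98 d4) = da 06; tag = H(30 2d 16 5c 5c 5c 5c da 06) = 04bf
m3: inner = H(5a 47 7c 36 36 36 36 ae f9 97) = 3b f8; tag = H(30 2d 16 5c 5c 5c 5c 3b f8) = f620 ← matches
m4: inner = H(5a 47 7c 36 36 36 36 9a 21 db) = 63 28; tag = H(30 2d 16 5c 5c 5c 5c 63 28) = 2648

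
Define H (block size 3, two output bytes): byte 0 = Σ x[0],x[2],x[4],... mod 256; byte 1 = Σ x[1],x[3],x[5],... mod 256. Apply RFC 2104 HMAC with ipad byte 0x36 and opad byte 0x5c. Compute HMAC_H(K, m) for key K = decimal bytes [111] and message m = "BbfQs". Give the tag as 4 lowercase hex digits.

Key decimal bytes [111] = 6f is 1 byte ≤ B = 3; zero-pad to 3 bytes: K' = 6f 00 00.
K' ⊕ ipad = 59 36 36.  K' ⊕ opad = 33 5c 5c.
Inner input = (K'⊕ipad) ∥ m = 59 36 36 ∥ 42 62 66 51 73.
Inner hash: even-index sum = 322 mod 256 = 66; odd-index sum = 337 mod 256 = 81 → 42 51.
Outer input = (K'⊕opad) ∥ inner = 33 5c 5c ∥ 42 51.
Outer hash (tag): even-index sum = 224 mod 256 = 224; odd-index sum = 158 mod 256 = 158 → e0 9e.

e09e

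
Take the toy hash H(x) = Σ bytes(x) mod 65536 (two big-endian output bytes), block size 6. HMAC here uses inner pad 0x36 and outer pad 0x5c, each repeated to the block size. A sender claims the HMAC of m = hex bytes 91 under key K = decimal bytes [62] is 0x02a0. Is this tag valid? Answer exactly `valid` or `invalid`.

Key decimal bytes [62] = 3e is 1 byte ≤ B = 6; zero-pad to 6 bytes: K' = 3e 00 00 00 00 00.
K' ⊕ ipad = 08 36 36 36 36 36; K' ⊕ opad = 62 5c 5c 5c 5c 5c.
Inner hash: sum = 8+54+54+54+54+54+145 = 423 → 01 a7.
Outer hash (recomputed tag): sum = 98+92+92+92+92+92+1+167 = 726 → 02 d6.
Recomputed tag = 02d6; claimed = 02a0 → mismatch.

invalid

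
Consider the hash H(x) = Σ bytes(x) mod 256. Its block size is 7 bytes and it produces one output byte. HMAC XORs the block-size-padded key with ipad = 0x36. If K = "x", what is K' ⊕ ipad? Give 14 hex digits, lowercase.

Key "x" = 78 is 1 byte ≤ B = 7; zero-pad to 7 bytes: K' = 78 00 00 00 00 00 00.
XOR each byte with 0x36: 78⊕36=4e, 00⊕36=36, 00⊕36=36, 00⊕36=36, 00⊕36=36, 00⊕36=36, 00⊕36=36.

4e363636363636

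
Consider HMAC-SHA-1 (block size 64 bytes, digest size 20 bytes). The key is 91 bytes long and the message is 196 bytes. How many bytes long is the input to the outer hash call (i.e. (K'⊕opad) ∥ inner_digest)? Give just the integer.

Key is 91 > 64 bytes, so it is hashed to 20 bytes then zero-padded to 64: |K'| = 64.
Outer input = (K'⊕opad) ∥ H(inner) → 64 + 20 = 84 bytes.

84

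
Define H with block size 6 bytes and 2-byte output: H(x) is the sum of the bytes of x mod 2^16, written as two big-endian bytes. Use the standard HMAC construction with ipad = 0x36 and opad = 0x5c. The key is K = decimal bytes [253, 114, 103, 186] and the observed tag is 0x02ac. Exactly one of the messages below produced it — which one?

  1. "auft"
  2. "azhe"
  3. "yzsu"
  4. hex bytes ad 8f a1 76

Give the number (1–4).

Key decimal bytes [253, 114, 103, 186] = fd 72 67 ba is 4 bytes ≤ B = 6; zero-pad to 6 bytes: K' = fd 72 67 ba 00 00.
K' ⊕ ipad = cb 44 51 8c 36 36; K' ⊕ opad = a1 2e 3b e6 5c 5c.
m1: inner = H(cb 44 51 8c 36 36 61 75 66 74) = 04 08; tag = H(a1 2e 3b e6 5c 5c 04 08) = 02b4
m2: inner = H(cb 44 51 8c 36 36 61 7a 68 65) = 04 00; tag = H(a1 2e 3b e6 5c 5c 04 00) = 02ac ← matches
m3: inner = H(cb 44 51 8c 36 36 79 7a 73 75) = 04 33; tag = H(a1 2e 3b e6 5c 5c 04 33) = 02df
m4: inner = H(cb 44 51 8c 36 36 ad 8f a1 76) = 04 ab; tag = H(a1 2e 3b e6 5c 5c 04 ab) = 0357

2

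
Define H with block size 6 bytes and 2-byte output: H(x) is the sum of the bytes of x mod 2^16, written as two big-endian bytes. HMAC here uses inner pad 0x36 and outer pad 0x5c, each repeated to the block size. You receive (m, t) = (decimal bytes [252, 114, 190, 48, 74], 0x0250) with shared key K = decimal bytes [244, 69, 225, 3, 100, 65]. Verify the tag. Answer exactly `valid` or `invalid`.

Key decimal bytes [244, 69, 225, 3, 100, 65] = f4 45 e1 03 64 41 is exactly B = 6 bytes: K' = f4 45 e1 03 64 41.
K' ⊕ ipad = c2 73 d7 35 52 77; K' ⊕ opad = a8 19 bd 5f 38 1d.
Inner hash: sum = 194+115+215+53+82+119+252+114+190+48+74 = 1456 → 05 b0.
Outer hash (recomputed tag): sum = 168+25+189+95+56+29+5+176 = 743 → 02 e7.
Recomputed tag = 02e7; claimed = 0250 → mismatch.

invalid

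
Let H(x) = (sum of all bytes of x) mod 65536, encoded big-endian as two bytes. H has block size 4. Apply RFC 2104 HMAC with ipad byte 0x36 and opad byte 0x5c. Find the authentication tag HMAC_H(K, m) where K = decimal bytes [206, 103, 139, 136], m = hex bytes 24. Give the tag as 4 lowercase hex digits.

Key decimal bytes [206, 103, 139, 136] = ce 67 8b 88 is exactly B = 4 bytes: K' = ce 67 8b 88.
K' ⊕ ipad = f8 51 bd be.  K' ⊕ opad = 92 3b d7 d4.
Inner input = (K'⊕ipad) ∥ m = f8 51 bd be ∥ 24.
Inner hash: sum = 248+81+189+190+36 = 744 → 02 e8.
Outer input = (K'⊕opad) ∥ inner = 92 3b d7 d4 ∥ 02 e8.
Outer hash (tag): sum = 146+59+215+212+2+232 = 866 → 03 62.

0362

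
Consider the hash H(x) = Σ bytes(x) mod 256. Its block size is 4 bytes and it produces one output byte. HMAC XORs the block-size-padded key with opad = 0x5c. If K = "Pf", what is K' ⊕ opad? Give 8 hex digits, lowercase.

Key "Pf" = 50 66 is 2 bytes ≤ B = 4; zero-pad to 4 bytes: K' = 50 66 00 00.
XOR each byte with 0x5c: 50⊕5c=0c, 66⊕5c=3a, 00⊕5c=5c, 00⊕5c=5c.

0c3a5c5c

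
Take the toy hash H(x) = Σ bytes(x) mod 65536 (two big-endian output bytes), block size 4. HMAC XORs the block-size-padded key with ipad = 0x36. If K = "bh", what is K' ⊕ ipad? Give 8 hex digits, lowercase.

Key "bh" = 62 68 is 2 bytes ≤ B = 4; zero-pad to 4 bytes: K' = 62 68 00 00.
XOR each byte with 0x36: 62⊕36=54, 68⊕36=5e, 00⊕36=36, 00⊕36=36.

545e3636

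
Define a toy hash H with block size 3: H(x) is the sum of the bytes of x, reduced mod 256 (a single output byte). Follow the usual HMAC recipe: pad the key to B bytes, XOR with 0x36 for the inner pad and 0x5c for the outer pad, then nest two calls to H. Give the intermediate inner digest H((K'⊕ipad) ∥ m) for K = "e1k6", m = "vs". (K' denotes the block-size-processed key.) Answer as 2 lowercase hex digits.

56

Key "e1k6" = 65 31 6b 36 is 4 bytes > B = 3, so hash it first: H(key) = 37, then zero-pad to 3 bytes: K' = 37 00 00.
K' ⊕ ipad = 01 36 36.
Inner input = 01 36 36 ∥ 76 73.
Inner hash: sum = 1+54+54+118+115 = 342; mod 256 = 86 → 56.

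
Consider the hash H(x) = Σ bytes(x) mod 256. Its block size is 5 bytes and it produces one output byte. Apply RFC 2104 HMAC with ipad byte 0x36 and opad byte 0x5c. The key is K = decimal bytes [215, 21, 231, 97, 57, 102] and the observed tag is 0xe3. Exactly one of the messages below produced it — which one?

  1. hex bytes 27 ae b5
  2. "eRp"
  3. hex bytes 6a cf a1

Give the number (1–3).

Key decimal bytes [215, 21, 231, 97, 57, 102] = d7 15 e7 61 39 66 is 6 bytes > B = 5, so hash it first: H(key) = d3, then zero-pad to 5 bytes: K' = d3 00 00 00 00.
K' ⊕ ipad = e5 36 36 36 36; K' ⊕ opad = 8f 5c 5c 5c 5c.
m1: inner = H(e5 36 36 36 36 27 ae b5) = 47; tag = H(8f 5c 5c 5c 5c 47) = 46
m2: inner = H(e5 36 36 36 36 65 52 70) = e4; tag = H(8f 5c 5c 5c 5c e4) = e3 ← matches
m3: inner = H(e5 36 36 36 36 6a cf a1) = 97; tag = H(8f 5c 5c 5c 5c 97) = 96

2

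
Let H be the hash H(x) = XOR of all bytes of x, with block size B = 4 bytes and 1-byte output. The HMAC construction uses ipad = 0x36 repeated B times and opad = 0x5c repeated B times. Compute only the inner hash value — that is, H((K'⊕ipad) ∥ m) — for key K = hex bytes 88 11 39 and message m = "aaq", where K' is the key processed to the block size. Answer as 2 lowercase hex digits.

Key hex bytes 88 11 39 is 3 bytes ≤ B = 4; zero-pad to 4 bytes: K' = 88 11 39 00.
K' ⊕ ipad = be 27 0f 36.
Inner input = be 27 0f 36 ∥ 61 61 71.
Inner hash: XOR be⊕27⊕0f⊕36⊕61⊕61⊕71 = d1.

d1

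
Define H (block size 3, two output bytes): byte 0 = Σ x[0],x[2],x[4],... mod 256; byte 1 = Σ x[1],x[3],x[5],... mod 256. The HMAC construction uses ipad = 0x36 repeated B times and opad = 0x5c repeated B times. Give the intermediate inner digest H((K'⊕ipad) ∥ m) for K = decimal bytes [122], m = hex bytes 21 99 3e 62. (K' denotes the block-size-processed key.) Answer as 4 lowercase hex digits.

7d95

Key decimal bytes [122] = 7a is 1 byte ≤ B = 3; zero-pad to 3 bytes: K' = 7a 00 00.
K' ⊕ ipad = 4c 36 36.
Inner input = 4c 36 36 ∥ 21 99 3e 62.
Inner hash: even-index sum = 381 mod 256 = 125; odd-index sum = 149 mod 256 = 149 → 7d 95.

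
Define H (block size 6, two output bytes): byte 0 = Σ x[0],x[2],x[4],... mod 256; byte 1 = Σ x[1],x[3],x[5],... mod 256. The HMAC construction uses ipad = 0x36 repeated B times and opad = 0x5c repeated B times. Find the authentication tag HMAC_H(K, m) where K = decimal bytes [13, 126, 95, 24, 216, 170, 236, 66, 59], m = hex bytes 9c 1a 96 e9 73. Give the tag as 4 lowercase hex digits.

5db9

Key decimal bytes [13, 126, 95, 24, 216, 170, 236, 66, 59] = 0d 7e 5f 18 d8 aa ec 42 3b is 9 bytes > B = 6, so hash it first: H(key) = 6b 82, then zero-pad to 6 bytes: K' = 6b 82 00 00 00 00.
K' ⊕ ipad = 5d b4 36 36 36 36.  K' ⊕ opad = 37 de 5c 5c 5c 5c.
Inner input = (K'⊕ipad) ∥ m = 5d b4 36 36 36 36 ∥ 9c 1a 96 e9 73.
Inner hash: even-index sum = 622 mod 256 = 110; odd-index sum = 547 mod 256 = 35 → 6e 23.
Outer input = (K'⊕opad) ∥ inner = 37 de 5c 5c 5c 5c ∥ 6e 23.
Outer hash (tag): even-index sum = 349 mod 256 = 93; odd-index sum = 441 mod 256 = 185 → 5d b9.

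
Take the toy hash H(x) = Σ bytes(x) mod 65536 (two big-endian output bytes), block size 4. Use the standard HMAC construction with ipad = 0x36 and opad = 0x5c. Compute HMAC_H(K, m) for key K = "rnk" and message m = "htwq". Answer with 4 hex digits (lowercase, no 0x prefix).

01e8

Key "rnk" = 72 6e 6b is 3 bytes ≤ B = 4; zero-pad to 4 bytes: K' = 72 6e 6b 00.
K' ⊕ ipad = 44 58 5d 36.  K' ⊕ opad = 2e 32 37 5c.
Inner input = (K'⊕ipad) ∥ m = 44 58 5d 36 ∥ 68 74 77 71.
Inner hash: sum = 68+88+93+54+104+116+119+113 = 755 → 02 f3.
Outer input = (K'⊕opad) ∥ inner = 2e 32 37 5c ∥ 02 f3.
Outer hash (tag): sum = 46+50+55+92+2+243 = 488 → 01 e8.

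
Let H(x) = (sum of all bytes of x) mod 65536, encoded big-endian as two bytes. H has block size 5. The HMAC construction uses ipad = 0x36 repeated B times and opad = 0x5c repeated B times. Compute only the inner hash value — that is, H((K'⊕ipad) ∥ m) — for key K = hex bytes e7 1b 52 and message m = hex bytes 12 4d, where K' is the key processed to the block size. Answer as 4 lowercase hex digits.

022d

Key hex bytes e7 1b 52 is 3 bytes ≤ B = 5; zero-pad to 5 bytes: K' = e7 1b 52 00 00.
K' ⊕ ipad = d1 2d 64 36 36.
Inner input = d1 2d 64 36 36 ∥ 12 4d.
Inner hash: sum = 209+45+100+54+54+18+77 = 557 → 02 2d.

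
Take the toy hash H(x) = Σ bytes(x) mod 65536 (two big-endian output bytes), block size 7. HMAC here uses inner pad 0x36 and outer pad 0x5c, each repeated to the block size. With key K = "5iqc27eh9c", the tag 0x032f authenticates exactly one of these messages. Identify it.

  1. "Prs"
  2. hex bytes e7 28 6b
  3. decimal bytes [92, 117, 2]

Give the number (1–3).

Key "5iqc27eh9c" = 35 69 71 63 32 37 65 68 39 63 is 10 bytes > B = 7, so hash it first: H(key) = 03 44, then zero-pad to 7 bytes: K' = 03 44 00 00 00 00 00.
K' ⊕ ipad = 35 72 36 36 36 36 36; K' ⊕ opad = 5f 18 5c 5c 5c 5c 5c.
m1: inner = H(35 72 36 36 36 36 36 50 72 73) = 02 ea; tag = H(5f 18 5c 5c 5c 5c 5c 02 ea) = 032f ← matches
m2: inner = H(35 72 36 36 36 36 36 e7 28 6b) = 03 2f; tag = H(5f 18 5c 5c 5c 5c 5c 03 2f) = 0275
m3: inner = H(35 72 36 36 36 36 36 5c 75 02) = 02 88; tag = H(5f 18 5c 5c 5c 5c 5c 02 88) = 02cd

1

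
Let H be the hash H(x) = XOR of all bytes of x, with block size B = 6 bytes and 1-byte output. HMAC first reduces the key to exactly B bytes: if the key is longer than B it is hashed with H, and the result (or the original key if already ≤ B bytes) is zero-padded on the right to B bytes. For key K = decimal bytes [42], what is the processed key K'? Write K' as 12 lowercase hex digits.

Key decimal bytes [42] = 2a is 1 byte ≤ B = 6; zero-pad to 6 bytes: K' = 2a 00 00 00 00 00.

2a0000000000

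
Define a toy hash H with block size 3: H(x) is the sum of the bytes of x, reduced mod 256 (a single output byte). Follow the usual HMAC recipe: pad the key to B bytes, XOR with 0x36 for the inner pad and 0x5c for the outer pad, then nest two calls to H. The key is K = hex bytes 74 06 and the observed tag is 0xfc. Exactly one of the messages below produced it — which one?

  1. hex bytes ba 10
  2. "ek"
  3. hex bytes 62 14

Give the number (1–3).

3

Key hex bytes 74 06 is 2 bytes ≤ B = 3; zero-pad to 3 bytes: K' = 74 06 00.
K' ⊕ ipad = 42 30 36; K' ⊕ opad = 28 5a 5c.
m1: inner = H(42 30 36 ba 10) = 72; tag = H(28 5a 5c 72) = 50
m2: inner = H(42 30 36 65 6b) = 78; tag = H(28 5a 5c 78) = 56
m3: inner = H(42 30 36 62 14) = 1e; tag = H(28 5a 5c 1e) = fc ← matches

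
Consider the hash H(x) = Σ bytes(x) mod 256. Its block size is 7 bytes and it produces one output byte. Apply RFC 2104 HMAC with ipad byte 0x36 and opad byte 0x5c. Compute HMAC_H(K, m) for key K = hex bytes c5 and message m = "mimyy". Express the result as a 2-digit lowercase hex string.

2d

Key hex bytes c5 is 1 byte ≤ B = 7; zero-pad to 7 bytes: K' = c5 00 00 00 00 00 00.
K' ⊕ ipad = f3 36 36 36 36 36 36.  K' ⊕ opad = 99 5c 5c 5c 5c 5c 5c.
Inner input = (K'⊕ipad) ∥ m = f3 36 36 36 36 36 36 ∥ 6d 69 6d 79 79.
Inner hash: sum = 243+54+54+54+54+54+54+109+105+109+121+121 = 1132; mod 256 = 108 → 6c.
Outer input = (K'⊕opad) ∥ inner = 99 5c 5c 5c 5c 5c 5c ∥ 6c.
Outer hash (tag): sum = 153+92+92+92+92+92+92+108 = 813; mod 256 = 45 → 2d.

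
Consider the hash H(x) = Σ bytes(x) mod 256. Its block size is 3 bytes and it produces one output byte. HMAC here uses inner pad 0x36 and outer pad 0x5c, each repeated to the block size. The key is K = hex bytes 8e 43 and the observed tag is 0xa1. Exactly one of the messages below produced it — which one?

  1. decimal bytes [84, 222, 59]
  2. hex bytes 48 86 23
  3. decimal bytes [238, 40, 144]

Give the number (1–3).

Key hex bytes 8e 43 is 2 bytes ≤ B = 3; zero-pad to 3 bytes: K' = 8e 43 00.
K' ⊕ ipad = b8 75 36; K' ⊕ opad = d2 1f 5c.
m1: inner = H(b8 75 36 54 de 3b) = d0; tag = H(d2 1f 5c d0) = 1d
m2: inner = H(b8 75 36 48 86 23) = 54; tag = H(d2 1f 5c 54) = a1 ← matches
m3: inner = H(b8 75 36 ee 28 90) = 09; tag = H(d2 1f 5c 09) = 56

2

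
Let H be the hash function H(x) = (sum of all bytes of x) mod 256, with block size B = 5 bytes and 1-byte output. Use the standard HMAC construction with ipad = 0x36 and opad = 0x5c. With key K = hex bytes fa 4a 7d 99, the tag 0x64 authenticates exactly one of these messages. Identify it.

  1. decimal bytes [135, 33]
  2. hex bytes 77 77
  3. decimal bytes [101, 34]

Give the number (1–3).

Key hex bytes fa 4a 7d 99 is 4 bytes ≤ B = 5; zero-pad to 5 bytes: K' = fa 4a 7d 99 00.
K' ⊕ ipad = cc 7c 4b af 36; K' ⊕ opad = a6 16 21 c5 5c.
m1: inner = H(cc 7c 4b af 36 87 21) = 20; tag = H(a6 16 21 c5 5c 20) = 1e
m2: inner = H(cc 7c 4b af 36 77 77) = 66; tag = H(a6 16 21 c5 5c 66) = 64 ← matches
m3: inner = H(cc 7c 4b af 36 65 22) = ff; tag = H(a6 16 21 c5 5c ff) = fd

2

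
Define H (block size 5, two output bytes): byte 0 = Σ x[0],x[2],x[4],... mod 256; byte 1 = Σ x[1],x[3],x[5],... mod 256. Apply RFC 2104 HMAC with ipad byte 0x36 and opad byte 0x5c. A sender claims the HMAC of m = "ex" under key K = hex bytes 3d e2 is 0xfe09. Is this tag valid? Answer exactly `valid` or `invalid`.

Key hex bytes 3d e2 is 2 bytes ≤ B = 5; zero-pad to 5 bytes: K' = 3d e2 00 00 00.
K' ⊕ ipad = 0b d4 36 36 36; K' ⊕ opad = 61 be 5c 5c 5c.
Inner hash: even-index sum = 239 mod 256 = 239; odd-index sum = 367 mod 256 = 111 → ef 6f.
Outer hash (recomputed tag): even-index sum = 392 mod 256 = 136; odd-index sum = 521 mod 256 = 9 → 88 09.
Recomputed tag = 8809; claimed = fe09 → mismatch.

invalid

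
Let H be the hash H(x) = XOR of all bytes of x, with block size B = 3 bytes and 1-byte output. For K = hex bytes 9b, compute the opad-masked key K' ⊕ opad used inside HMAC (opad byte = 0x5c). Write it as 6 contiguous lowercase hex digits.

c75c5c

Key hex bytes 9b is 1 byte ≤ B = 3; zero-pad to 3 bytes: K' = 9b 00 00.
XOR each byte with 0x5c: 9b⊕5c=c7, 00⊕5c=5c, 00⊕5c=5c.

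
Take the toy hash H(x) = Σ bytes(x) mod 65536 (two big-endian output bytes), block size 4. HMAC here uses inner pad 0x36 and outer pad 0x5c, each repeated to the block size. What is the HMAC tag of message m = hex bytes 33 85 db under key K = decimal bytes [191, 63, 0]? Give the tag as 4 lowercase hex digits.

Key decimal bytes [191, 63, 0] = bf 3f 00 is 3 bytes ≤ B = 4; zero-pad to 4 bytes: K' = bf 3f 00 00.
K' ⊕ ipad = 89 09 36 36.  K' ⊕ opad = e3 63 5c 5c.
Inner input = (K'⊕ipad) ∥ m = 89 09 36 36 ∥ 33 85 db.
Inner hash: sum = 137+9+54+54+51+133+219 = 657 → 02 91.
Outer input = (K'⊕opad) ∥ inner = e3 63 5c 5c ∥ 02 91.
Outer hash (tag): sum = 227+99+92+92+2+145 = 657 → 02 91.

0291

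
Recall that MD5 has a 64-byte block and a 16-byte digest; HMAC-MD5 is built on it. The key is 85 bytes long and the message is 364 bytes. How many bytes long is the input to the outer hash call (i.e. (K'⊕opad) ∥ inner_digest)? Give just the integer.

80

Key is 85 > 64 bytes, so it is hashed to 16 bytes then zero-padded to 64: |K'| = 64.
Outer input = (K'⊕opad) ∥ H(inner) → 64 + 16 = 80 bytes.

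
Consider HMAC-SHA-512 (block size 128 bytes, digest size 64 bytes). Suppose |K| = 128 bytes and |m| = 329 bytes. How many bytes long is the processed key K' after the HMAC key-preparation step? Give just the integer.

Key is 128 ≤ 128 bytes, zero-padded: |K'| = 128.

128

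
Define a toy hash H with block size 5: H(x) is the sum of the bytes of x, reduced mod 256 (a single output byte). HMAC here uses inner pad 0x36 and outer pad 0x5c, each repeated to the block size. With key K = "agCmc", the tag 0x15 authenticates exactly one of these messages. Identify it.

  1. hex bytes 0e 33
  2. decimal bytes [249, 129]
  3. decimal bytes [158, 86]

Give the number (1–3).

1

Key "agCmc" = 61 67 43 6d 63 is exactly B = 5 bytes: K' = 61 67 43 6d 63.
K' ⊕ ipad = 57 51 75 5b 55; K' ⊕ opad = 3d 3b 1f 31 3f.
m1: inner = H(57 51 75 5b 55 0e 33) = 0e; tag = H(3d 3b 1f 31 3f 0e) = 15 ← matches
m2: inner = H(57 51 75 5b 55 f9 81) = 47; tag = H(3d 3b 1f 31 3f 47) = 4e
m3: inner = H(57 51 75 5b 55 9e 56) = c1; tag = H(3d 3b 1f 31 3f c1) = c8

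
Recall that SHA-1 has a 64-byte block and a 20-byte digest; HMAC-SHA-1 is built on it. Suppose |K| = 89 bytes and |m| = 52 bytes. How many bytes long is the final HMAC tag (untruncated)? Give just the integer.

20

The tag is one SHA-1 digest: 20 bytes.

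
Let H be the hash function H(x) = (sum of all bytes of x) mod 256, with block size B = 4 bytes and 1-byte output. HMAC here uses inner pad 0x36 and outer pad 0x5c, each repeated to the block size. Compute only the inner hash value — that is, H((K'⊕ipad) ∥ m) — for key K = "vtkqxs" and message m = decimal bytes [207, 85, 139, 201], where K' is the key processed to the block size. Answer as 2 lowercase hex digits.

a1

Key "vtkqxs" = 76 74 6b 71 78 73 is 6 bytes > B = 4, so hash it first: H(key) = b1, then zero-pad to 4 bytes: K' = b1 00 00 00.
K' ⊕ ipad = 87 36 36 36.
Inner input = 87 36 36 36 ∥ cf 55 8b c9.
Inner hash: sum = 135+54+54+54+207+85+139+201 = 929; mod 256 = 161 → a1.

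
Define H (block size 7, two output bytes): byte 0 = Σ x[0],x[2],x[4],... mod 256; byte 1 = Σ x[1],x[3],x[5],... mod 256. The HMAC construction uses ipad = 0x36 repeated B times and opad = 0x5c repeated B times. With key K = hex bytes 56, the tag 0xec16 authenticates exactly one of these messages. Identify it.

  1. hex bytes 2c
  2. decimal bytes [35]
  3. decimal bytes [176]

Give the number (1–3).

1

Key hex bytes 56 is 1 byte ≤ B = 7; zero-pad to 7 bytes: K' = 56 00 00 00 00 00 00.
K' ⊕ ipad = 60 36 36 36 36 36 36; K' ⊕ opad = 0a 5c 5c 5c 5c 5c 5c.
m1: inner = H(60 36 36 36 36 36 36 2c) = 02 ce; tag = H(0a 5c 5c 5c 5c 5c 5c 02 ce) = ec16 ← matches
m2: inner = H(60 36 36 36 36 36 36 23) = 02 c5; tag = H(0a 5c 5c 5c 5c 5c 5c 02 c5) = e316
m3: inner = H(60 36 36 36 36 36 36 b0) = 02 52; tag = H(0a 5c 5c 5c 5c 5c 5c 02 52) = 7016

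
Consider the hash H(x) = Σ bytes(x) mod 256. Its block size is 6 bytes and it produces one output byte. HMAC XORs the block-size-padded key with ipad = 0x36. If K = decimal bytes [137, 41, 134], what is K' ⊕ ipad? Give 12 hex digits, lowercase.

Key decimal bytes [137, 41, 134] = 89 29 86 is 3 bytes ≤ B = 6; zero-pad to 6 bytes: K' = 89 29 86 00 00 00.
XOR each byte with 0x36: 89⊕36=bf, 29⊕36=1f, 86⊕36=b0, 00⊕36=36, 00⊕36=36, 00⊕36=36.

bf1fb0363636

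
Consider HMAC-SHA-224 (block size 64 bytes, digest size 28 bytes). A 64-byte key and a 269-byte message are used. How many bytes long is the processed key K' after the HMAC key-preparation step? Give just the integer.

64

Key is 64 ≤ 64 bytes, zero-padded: |K'| = 64.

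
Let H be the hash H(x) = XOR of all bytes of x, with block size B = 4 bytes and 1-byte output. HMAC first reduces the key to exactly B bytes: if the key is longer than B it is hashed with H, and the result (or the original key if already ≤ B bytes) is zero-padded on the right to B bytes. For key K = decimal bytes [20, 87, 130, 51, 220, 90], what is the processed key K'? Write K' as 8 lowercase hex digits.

|K| = 6 > B = 4, so first hash the key.
H(K): XOR 14⊕57⊕82⊕33⊕dc⊕5a = 74.
Zero-pad H(K) = 74 to 4 bytes: K' = 74 00 00 00.

74000000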